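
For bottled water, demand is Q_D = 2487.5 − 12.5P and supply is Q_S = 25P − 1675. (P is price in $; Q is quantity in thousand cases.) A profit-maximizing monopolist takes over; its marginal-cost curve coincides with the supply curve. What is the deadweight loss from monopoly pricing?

In inverse form: demand P = 199 − 0.08Q, supply P = 67 + 0.04Q.
Competitive equilibrium: 199 − 0.08Q = 67 + 0.04Q → Q* = 1100, P* = 111.
Marginal revenue: MR = 199 − 0.16Q. Set MR = MC: 199 − 0.16Q = 67 + 0.04Q → Q_m = 660.
Price P_m = 199 − 0.08·660 = 146.2; MC(Q_m) = 67 + 0.04·660 = 93.4.
Competitive Q* = 1100, so ΔQ = 440; wedge = 146.2 − 93.4 = 52.8.
DWL = ½ × 440 × 52.8 = $11616 thousand.

$11616 thousand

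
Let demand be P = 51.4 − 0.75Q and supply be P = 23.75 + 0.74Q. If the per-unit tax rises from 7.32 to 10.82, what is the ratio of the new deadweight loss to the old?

Competitive equilibrium: 51.4 − 0.75Q = 23.75 + 0.74Q → Q* = 18.557, P* = 37.4822.
For a per-unit tax t: ΔQ = t/1.49, so DWL = ½·t·(t/1.49) = t²/2.98.
At t = 7.32: DWL = 17.981. At t = 10.82: DWL = 39.286.
Ratio = (10.82/7.32)² = 2.185.

2.185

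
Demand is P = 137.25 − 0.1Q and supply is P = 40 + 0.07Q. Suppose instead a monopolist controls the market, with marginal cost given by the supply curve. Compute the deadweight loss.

3815.69

Competitive equilibrium: 137.25 − 0.1Q = 40 + 0.07Q → Q* = 572.05882, P* = 80.04412.
Marginal revenue: MR = 137.25 − 0.2Q. Set MR = MC: 137.25 − 0.2Q = 40 + 0.07Q → Q_m = 360.18519.
Price P_m = 137.25 − 0.1·360.18519 = 101.23148; MC(Q_m) = 40 + 0.07·360.18519 = 65.21296.
Competitive Q* = 572.05882, so ΔQ = 211.87363; wedge = 101.23148 − 65.21296 = 36.01852.
Deadweight loss = ½ × 211.87363 × 36.01852 = 3815.69.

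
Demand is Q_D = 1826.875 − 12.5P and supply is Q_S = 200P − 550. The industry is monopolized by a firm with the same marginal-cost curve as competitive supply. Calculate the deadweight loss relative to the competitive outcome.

In inverse form: demand P = 146.15 − 0.08Q, supply P = 2.75 + 0.005Q.
Competitive equilibrium: 146.15 − 0.08Q = 2.75 + 0.005Q → Q* = 1687.05882, P* = 11.18529.
Marginal revenue: MR = 146.15 − 0.16Q. Set MR = MC: 146.15 − 0.16Q = 2.75 + 0.005Q → Q_m = 869.09091.
Price P_m = 146.15 − 0.08·869.09091 = 76.62273; MC(Q_m) = 2.75 + 0.005·869.09091 = 7.09545.
Competitive Q* = 1687.05882, so ΔQ = 817.96791; wedge = 76.62273 − 7.09545 = 69.52728.
DWL = ½ × 817.96791 × 69.52728 = 28435.54.

28435.54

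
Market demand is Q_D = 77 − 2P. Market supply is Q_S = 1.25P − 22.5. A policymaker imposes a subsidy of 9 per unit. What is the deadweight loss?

31.15

In inverse form: demand P = 38.5 − 0.5Q, supply P = 18 + 0.8Q.
Competitive equilibrium: 38.5 − 0.5Q = 18 + 0.8Q → Q* = 15.7692, P* = 30.6154.
The subsidy lowers effective supply by 9: P = 9 + 0.8Q.
New quantity: 38.5 − 0.5Q = 9 + 0.8Q → Q' = 22.6923.
Overproduction ΔQ = 22.6923 − 15.7692 = 6.9231; wedge = subsidy = 9.
The triangle = ½ × 6.9231 × 9 = 31.15.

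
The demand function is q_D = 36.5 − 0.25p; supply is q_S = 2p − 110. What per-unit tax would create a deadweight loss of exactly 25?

15

In inverse form: demand p = 146 − 4q, supply p = 55 + 0.5q.
Competitive equilibrium: 146 − 4q = 55 + 0.5q → q* = 20.2222, p* = 65.1111.
A tax t gives Δq = t/4.5 and wedge t, so DWL = t²/9.
t²/9 = 25 → t² = 225 → t = 15.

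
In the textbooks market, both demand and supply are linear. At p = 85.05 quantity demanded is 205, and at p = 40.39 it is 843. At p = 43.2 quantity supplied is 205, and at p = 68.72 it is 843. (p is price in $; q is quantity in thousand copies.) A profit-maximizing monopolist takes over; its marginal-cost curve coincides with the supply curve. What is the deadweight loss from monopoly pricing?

Demand slope = (40.39 − 85.05)/(843 − 205) = −0.07, so p = 99.4 − 0.07q.
Supply slope = (68.72 − 43.2)/(843 − 205) = 0.04, so p = 35 + 0.04q.
Competitive equilibrium: 99.4 − 0.07q = 35 + 0.04q → q* = 585.4545, p* = 58.4182.
Marginal revenue: MR = 99.4 − 0.14q. Set MR = MC: 99.4 − 0.14q = 35 + 0.04q → q_m = 357.7778.
Price p_m = 99.4 − 0.07·357.7778 = 74.3556; MC(q_m) = 35 + 0.04·357.7778 = 49.3111.
Competitive q* = 585.4545, so Δq = 227.6767; wedge = 74.3556 − 49.3111 = 25.0445.
The triangle = ½ × 227.6767 × 25.0445 = $2851.02 thousand.

$2851.02 thousand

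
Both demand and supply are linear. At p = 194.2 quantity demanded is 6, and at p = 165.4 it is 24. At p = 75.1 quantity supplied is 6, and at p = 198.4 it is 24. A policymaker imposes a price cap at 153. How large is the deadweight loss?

Demand slope = (165.4 − 194.2)/(24 − 6) = −1.6, so p = 203.8 − 1.6q.
Supply slope = (198.4 − 75.1)/(24 − 6) = 6.85, so p = 34 + 6.85q.
Competitive equilibrium: 203.8 − 1.6q = 34 + 6.85q → q* = 20.0947, p* = 171.6485.
At the ceiling p = 153, quantity supplied = (153 − 34)/6.85 = 17.3723.
Willingness to pay at q' = 17.3723: 203.8 − 1.6·17.3723 = 176.0043.
Δq = 20.0947 − 17.3723 = 2.7224; wedge = 176.0043 − 153 = 23.0043.
Welfare loss = ½ × 2.7224 × 23.0043 = 31.31.

31.31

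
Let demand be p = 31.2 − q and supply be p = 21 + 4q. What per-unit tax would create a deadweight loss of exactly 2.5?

Competitive equilibrium: 31.2 − q = 21 + 4q → q* = 2.04, p* = 29.16.
A tax t gives Δq = t/5 and wedge t, so DWL = t²/10.
t²/10 = 2.5 → t² = 25 → t = 5.

5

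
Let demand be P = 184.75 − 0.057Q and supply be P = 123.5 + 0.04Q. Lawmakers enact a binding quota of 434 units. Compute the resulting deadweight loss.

1890.72

Competitive equilibrium: 184.75 − 0.057Q = 123.5 + 0.04Q → Q* = 631.4433, P* = 148.7577.
At Q = 434: demand price = 184.75 − 0.057·434 = 160.012; supply price = 123.5 + 0.04·434 = 140.86.
ΔQ = 631.4433 − 434 = 197.4433; wedge = 160.012 − 140.86 = 19.152.
Welfare loss = ½ × 197.4433 × 19.152 = 1890.72.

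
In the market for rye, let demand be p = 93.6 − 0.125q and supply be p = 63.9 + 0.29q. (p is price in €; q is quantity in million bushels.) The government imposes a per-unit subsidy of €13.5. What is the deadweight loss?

Competitive equilibrium: 93.6 − 0.125q = 63.9 + 0.29q → q* = 71.5663, p* = 84.6542.
The subsidy lowers effective supply by 13.5: p = 50.4 + 0.29q.
New quantity: 93.6 − 0.125q = 50.4 + 0.29q → q' = 104.0964.
Overproduction Δq = 104.0964 − 71.5663 = 32.5301; wedge = subsidy = 13.5.
The triangle = ½ × 32.5301 × 13.5 = €219.58 million.

€219.58 million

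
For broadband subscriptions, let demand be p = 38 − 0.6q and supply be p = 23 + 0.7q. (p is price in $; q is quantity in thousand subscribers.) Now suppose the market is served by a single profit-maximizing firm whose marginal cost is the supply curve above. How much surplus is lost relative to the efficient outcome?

$8.63 thousand

Competitive equilibrium: 38 − 0.6q = 23 + 0.7q → q* = 11.5385, p* = 31.0769.
Marginal revenue: MR = 38 − 1.2q. Set MR = MC: 38 − 1.2q = 23 + 0.7q → q_m = 7.8947.
Price p_m = 38 − 0.6·7.8947 = 33.2632; MC(q_m) = 23 + 0.7·7.8947 = 28.5263.
Competitive q* = 11.5385, so Δq = 3.6438; wedge = 33.2632 − 28.5263 = 4.7369.
Deadweight loss = ½ × 3.6438 × 4.7369 = $8.63 thousand.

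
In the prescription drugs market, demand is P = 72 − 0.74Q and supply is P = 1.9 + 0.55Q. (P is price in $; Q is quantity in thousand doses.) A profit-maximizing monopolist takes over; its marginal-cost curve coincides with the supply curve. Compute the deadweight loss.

$253.10 thousand

Competitive equilibrium: 72 − 0.74Q = 1.9 + 0.55Q → Q* = 54.3411, P* = 31.7876.
Marginal revenue: MR = 72 − 1.48Q. Set MR = MC: 72 − 1.48Q = 1.9 + 0.55Q → Q_m = 34.532.
Price P_m = 72 − 0.74·34.532 = 46.4463; MC(Q_m) = 1.9 + 0.55·34.532 = 20.8926.
Competitive Q* = 54.3411, so ΔQ = 19.8091; wedge = 46.4463 − 20.8926 = 25.5537.
Deadweight loss = ½ × 19.8091 × 25.5537 = $253.10 thousand.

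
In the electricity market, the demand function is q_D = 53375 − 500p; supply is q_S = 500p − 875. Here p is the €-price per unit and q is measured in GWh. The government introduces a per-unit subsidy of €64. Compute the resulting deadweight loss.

In inverse form: demand p = 106.75 − 0.002q, supply p = 1.75 + 0.002q.
Competitive equilibrium: 106.75 − 0.002q = 1.75 + 0.002q → q* = 26250, p* = 54.25.
The subsidy lowers effective supply by 64: p = 0.002q − 62.25.
New quantity: 106.75 − 0.002q = 0.002q − 62.25 → q' = 42250.
Overproduction Δq = 42250 − 26250 = 16000; wedge = subsidy = 64.
The triangle = ½ × 16000 × 64 = €512000.

€512000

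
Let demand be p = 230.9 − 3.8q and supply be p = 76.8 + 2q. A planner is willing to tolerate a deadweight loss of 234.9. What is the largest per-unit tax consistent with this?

52.2

Competitive equilibrium: 230.9 − 3.8q = 76.8 + 2q → q* = 26.569, p* = 129.9379.
A tax t gives Δq = t/5.8 and wedge t, so DWL = t²/11.6.
t²/11.6 = 234.9 → t² = 2724.84 → t = 52.2.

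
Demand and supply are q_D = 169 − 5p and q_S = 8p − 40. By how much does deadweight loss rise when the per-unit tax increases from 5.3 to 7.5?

In inverse form: demand p = 33.8 − 0.2q, supply p = 5 + 0.125q.
Competitive equilibrium: 33.8 − 0.2q = 5 + 0.125q → q* = 88.6154, p* = 16.0769.
For a per-unit tax t: Δq = t/0.325, so DWL = ½·t·(t/0.325) = t²/0.65.
At t = 5.3: DWL = 43.215. At t = 7.5: DWL = 86.538.
Increase = 86.538 − 43.215 = 43.32.

43.32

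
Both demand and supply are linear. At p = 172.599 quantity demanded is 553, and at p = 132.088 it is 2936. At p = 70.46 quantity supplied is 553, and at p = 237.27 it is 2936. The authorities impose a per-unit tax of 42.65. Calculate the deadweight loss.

10454.15

Demand slope = (132.088 − 172.599)/(2936 − 553) = −0.017, so p = 182 − 0.017q.
Supply slope = (237.27 − 70.46)/(2936 − 553) = 0.07, so p = 31.75 + 0.07q.
Competitive equilibrium: 182 − 0.017q = 31.75 + 0.07q → q* = 1727.0115, p* = 152.6408.
With the tax, the buyer price exceeds the seller price by 42.65: (182 − 0.017q) − (31.75 + 0.07q) = 42.65 → q' = 1236.7816.
Δq = 1727.0115 − 1236.7816 = 490.2299; the wedge equals the tax, 42.65.
The triangle = ½ × 490.2299 × 42.65 = 10454.15.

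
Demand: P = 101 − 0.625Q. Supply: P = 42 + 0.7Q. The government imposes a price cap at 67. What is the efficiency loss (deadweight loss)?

51.47

Competitive equilibrium: 101 − 0.625Q = 42 + 0.7Q → Q* = 44.5283, P* = 73.1698.
At the ceiling P = 67, quantity supplied = (67 − 42)/0.7 = 35.7143.
Willingness to pay at Q' = 35.7143: 101 − 0.625·35.7143 = 78.6786.
ΔQ = 44.5283 − 35.7143 = 8.814; wedge = 78.6786 − 67 = 11.6786.
The triangle = ½ × 8.814 × 11.6786 = 51.47.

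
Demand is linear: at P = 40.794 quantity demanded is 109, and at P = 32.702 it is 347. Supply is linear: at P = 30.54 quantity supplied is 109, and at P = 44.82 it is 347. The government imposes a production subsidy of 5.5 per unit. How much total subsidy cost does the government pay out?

1521.28

Demand slope = (32.702 − 40.794)/(347 − 109) = −0.034, so P = 44.5 − 0.034Q.
Supply slope = (44.82 − 30.54)/(347 − 109) = 0.06, so P = 24 + 0.06Q.
Competitive equilibrium: 44.5 − 0.034Q = 24 + 0.06Q → Q* = 218.0851, P* = 37.0851.
The subsidy lowers effective supply by 5.5: P = 18.5 + 0.06Q.
New quantity: 44.5 − 0.034Q = 18.5 + 0.06Q → Q' = 276.5957.
Total subsidy cost = 5.5 × 276.5957 = 1521.28.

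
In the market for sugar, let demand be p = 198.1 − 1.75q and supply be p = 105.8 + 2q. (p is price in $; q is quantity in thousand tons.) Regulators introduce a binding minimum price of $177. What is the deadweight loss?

Competitive equilibrium: 198.1 − 1.75q = 105.8 + 2q → q* = 24.6133, p* = 155.0267.
At the floor p = 177, quantity demanded = (198.1 − 177)/1.75 = 12.0571.
Sellers' marginal cost at q' = 12.0571: 105.8 + 2·12.0571 = 129.9142.
Δq = 24.6133 − 12.0571 = 12.5562; wedge = 177 − 129.9142 = 47.0858.
Welfare loss = ½ × 12.5562 × 47.0858 = $295.61 thousand.

$295.61 thousand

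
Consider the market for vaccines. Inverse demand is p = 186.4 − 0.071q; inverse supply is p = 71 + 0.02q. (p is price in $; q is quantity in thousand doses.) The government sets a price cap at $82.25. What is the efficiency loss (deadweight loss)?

Competitive equilibrium: 186.4 − 0.071q = 71 + 0.02q → q* = 1268.1319, p* = 96.3626.
At the ceiling p = 82.25, quantity supplied = (82.25 − 71)/0.02 = 562.5.
Willingness to pay at q' = 562.5: 186.4 − 0.071·562.5 = 146.4625.
Δq = 1268.1319 − 562.5 = 705.6319; wedge = 146.4625 − 82.25 = 64.2125.
DWL = ½ × 705.6319 × 64.2125 = $22655.19 thousand.

$22655.19 thousand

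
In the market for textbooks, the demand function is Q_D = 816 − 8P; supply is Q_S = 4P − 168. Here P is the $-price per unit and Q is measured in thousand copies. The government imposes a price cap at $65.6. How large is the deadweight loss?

$806.88 thousand

In inverse form: demand P = 102 − 0.125Q, supply P = 42 + 0.25Q.
Competitive equilibrium: 102 − 0.125Q = 42 + 0.25Q → Q* = 160, P* = 82.
At the ceiling P = 65.6, quantity supplied = (65.6 − 42)/0.25 = 94.4.
Willingness to pay at Q' = 94.4: 102 − 0.125·94.4 = 90.2.
ΔQ = 160 − 94.4 = 65.6; wedge = 90.2 − 65.6 = 24.6.
The triangle = ½ × 65.6 × 24.6 = $806.88 thousand.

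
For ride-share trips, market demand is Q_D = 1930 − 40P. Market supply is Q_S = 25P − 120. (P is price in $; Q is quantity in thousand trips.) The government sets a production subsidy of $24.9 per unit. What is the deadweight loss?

$4769.31 thousand

In inverse form: demand P = 48.25 − 0.025Q, supply P = 4.8 + 0.04Q.
Competitive equilibrium: 48.25 − 0.025Q = 4.8 + 0.04Q → Q* = 668.4615, P* = 31.5385.
The subsidy lowers effective supply by 24.9: P = 0.04Q − 20.1.
New quantity: 48.25 − 0.025Q = 0.04Q − 20.1 → Q' = 1051.5385.
Overproduction ΔQ = 1051.5385 − 668.4615 = 383.077; wedge = subsidy = 24.9.
Welfare loss = ½ × 383.077 × 24.9 = $4769.31 thousand.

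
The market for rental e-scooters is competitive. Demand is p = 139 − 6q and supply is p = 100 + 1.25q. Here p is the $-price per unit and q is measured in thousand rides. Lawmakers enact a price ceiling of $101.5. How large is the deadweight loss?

$63.32 thousand

Competitive equilibrium: 139 − 6q = 100 + 1.25q → q* = 5.3793, p* = 106.7241.
At the ceiling p = 101.5, quantity supplied = (101.5 − 100)/1.25 = 1.2.
Willingness to pay at q' = 1.2: 139 − 6·1.2 = 131.8.
Δq = 5.3793 − 1.2 = 4.1793; wedge = 131.8 − 101.5 = 30.3.
The triangle = ½ × 4.1793 × 30.3 = $63.32 thousand.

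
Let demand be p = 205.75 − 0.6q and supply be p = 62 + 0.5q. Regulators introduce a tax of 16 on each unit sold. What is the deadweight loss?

116.36

Competitive equilibrium: 205.75 − 0.6q = 62 + 0.5q → q* = 130.6818, p* = 127.3409.
With the tax, the buyer price exceeds the seller price by 16: (205.75 − 0.6q) − (62 + 0.5q) = 16 → q' = 116.1364.
Δq = 130.6818 − 116.1364 = 14.5454; the wedge equals the tax, 16.
The triangle = ½ × 14.5454 × 16 = 116.36.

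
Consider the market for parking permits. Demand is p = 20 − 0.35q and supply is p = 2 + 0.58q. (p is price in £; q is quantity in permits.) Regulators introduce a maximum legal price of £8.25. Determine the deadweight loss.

£34.22

Competitive equilibrium: 20 − 0.35q = 2 + 0.58q → q* = 19.3548, p* = 13.2258.
At the ceiling p = 8.25, quantity supplied = (8.25 − 2)/0.58 = 10.7759.
Willingness to pay at q' = 10.7759: 20 − 0.35·10.7759 = 16.2284.
Δq = 19.3548 − 10.7759 = 8.5789; wedge = 16.2284 − 8.25 = 7.9784.
Welfare loss = ½ × 8.5789 × 7.9784 = £34.22.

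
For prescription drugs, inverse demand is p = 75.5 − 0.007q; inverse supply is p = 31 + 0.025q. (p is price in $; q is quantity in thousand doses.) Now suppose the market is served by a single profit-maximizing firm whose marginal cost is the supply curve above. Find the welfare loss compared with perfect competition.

Competitive equilibrium: 75.5 − 0.007q = 31 + 0.025q → q* = 1390.625, p* = 65.7656.
Marginal revenue: MR = 75.5 − 0.014q. Set MR = MC: 75.5 − 0.014q = 31 + 0.025q → q_m = 1141.0256.
Price p_m = 75.5 − 0.007·1141.0256 = 67.5128; MC(q_m) = 31 + 0.025·1141.0256 = 59.5256.
Competitive q* = 1390.625, so Δq = 249.5994; wedge = 67.5128 − 59.5256 = 7.9872.
DWL = ½ × 249.5994 × 7.9872 = $996.80 thousand.

$996.80 thousand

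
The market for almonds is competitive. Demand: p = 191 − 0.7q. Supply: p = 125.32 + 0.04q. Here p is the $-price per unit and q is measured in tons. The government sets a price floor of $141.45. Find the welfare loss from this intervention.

Competitive equilibrium: 191 − 0.7q = 125.32 + 0.04q → q* = 88.75676, p* = 128.87027.
At the floor p = 141.45, quantity demanded = (191 − 141.45)/0.7 = 70.78571.
Sellers' marginal cost at q' = 70.78571: 125.32 + 0.04·70.78571 = 128.15143.
Δq = 88.75676 − 70.78571 = 17.97105; wedge = 141.45 − 128.15143 = 13.29857.
The triangle = ½ × 17.97105 × 13.29857 = $119.49.

$119.49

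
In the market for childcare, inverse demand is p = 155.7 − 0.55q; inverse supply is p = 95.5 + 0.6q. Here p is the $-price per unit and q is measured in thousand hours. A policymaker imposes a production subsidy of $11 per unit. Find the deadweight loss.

$52.61 thousand

Competitive equilibrium: 155.7 − 0.55q = 95.5 + 0.6q → q* = 52.3478, p* = 126.9087.
The subsidy lowers effective supply by 11: p = 84.5 + 0.6q.
New quantity: 155.7 − 0.55q = 84.5 + 0.6q → q' = 61.913.
Overproduction Δq = 61.913 − 52.3478 = 9.5652; wedge = subsidy = 11.
The triangle = ½ × 9.5652 × 11 = $52.61 thousand.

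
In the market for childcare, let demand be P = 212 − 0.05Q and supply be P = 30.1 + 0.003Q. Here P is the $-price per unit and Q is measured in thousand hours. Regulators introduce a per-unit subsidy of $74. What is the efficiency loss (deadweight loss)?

Competitive equilibrium: 212 − 0.05Q = 30.1 + 0.003Q → Q* = 3432.0755, P* = 40.3962.
The subsidy lowers effective supply by 74: P = 0.003Q − 43.9.
New quantity: 212 − 0.05Q = 0.003Q − 43.9 → Q' = 4828.3019.
Overproduction ΔQ = 4828.3019 − 3432.0755 = 1396.2264; wedge = subsidy = 74.
DWL = ½ × 1396.2264 × 74 = $51660.38 thousand.

$51660.38 thousand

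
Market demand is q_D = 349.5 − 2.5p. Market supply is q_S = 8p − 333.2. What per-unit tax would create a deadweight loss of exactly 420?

In inverse form: demand p = 139.8 − 0.4q, supply p = 41.65 + 0.125q.
Competitive equilibrium: 139.8 − 0.4q = 41.65 + 0.125q → q* = 186.9524, p* = 65.019.
A tax t gives Δq = t/0.525 and wedge t, so DWL = t²/1.05.
t²/1.05 = 420 → t² = 441 → t = 21.

21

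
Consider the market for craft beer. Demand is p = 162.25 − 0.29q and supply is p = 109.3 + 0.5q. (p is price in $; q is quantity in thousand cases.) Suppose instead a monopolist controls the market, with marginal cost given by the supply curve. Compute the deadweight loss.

$127.95 thousand

Competitive equilibrium: 162.25 − 0.29q = 109.3 + 0.5q → q* = 67.0253165, p* = 142.8126582.
Marginal revenue: MR = 162.25 − 0.58q. Set MR = MC: 162.25 − 0.58q = 109.3 + 0.5q → q_m = 49.0277778.
Price p_m = 162.25 − 0.29·49.0277778 = 148.0319444; MC(q_m) = 109.3 + 0.5·49.0277778 = 133.8138889.
Competitive q* = 67.0253165, so Δq = 17.9975387; wedge = 148.0319444 − 133.8138889 = 14.2180555.
The triangle = ½ × 17.9975387 × 14.2180555 = $127.95 thousand.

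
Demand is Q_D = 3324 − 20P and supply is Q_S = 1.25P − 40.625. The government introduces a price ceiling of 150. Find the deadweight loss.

In inverse form: demand P = 166.2 − 0.05Q, supply P = 32.5 + 0.8Q.
Competitive equilibrium: 166.2 − 0.05Q = 32.5 + 0.8Q → Q* = 157.2941, P* = 158.3353.
At the ceiling P = 150, quantity supplied = (150 − 32.5)/0.8 = 146.875.
Willingness to pay at Q' = 146.875: 166.2 − 0.05·146.875 = 158.8563.
ΔQ = 157.2941 − 146.875 = 10.4191; wedge = 158.8563 − 150 = 8.8563.
The triangle = ½ × 10.4191 × 8.8563 = 46.14.

46.14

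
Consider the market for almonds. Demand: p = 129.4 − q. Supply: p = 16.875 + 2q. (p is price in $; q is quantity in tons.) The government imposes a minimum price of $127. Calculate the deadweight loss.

Competitive equilibrium: 129.4 − q = 16.875 + 2q → q* = 37.5083, p* = 91.8917.
At the floor p = 127, quantity demanded = (129.4 − 127)/1 = 2.4.
Sellers' marginal cost at q' = 2.4: 16.875 + 2·2.4 = 21.675.
Δq = 37.5083 − 2.4 = 35.1083; wedge = 127 − 21.675 = 105.325.
Deadweight loss = ½ × 35.1083 × 105.325 = $1848.89.

$1848.89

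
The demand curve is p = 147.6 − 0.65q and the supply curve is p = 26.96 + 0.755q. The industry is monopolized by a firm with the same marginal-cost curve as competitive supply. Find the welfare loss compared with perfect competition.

Competitive equilibrium: 147.6 − 0.65q = 26.96 + 0.755q → q* = 85.8648, p* = 91.7879.
Marginal revenue: MR = 147.6 − 1.3q. Set MR = MC: 147.6 − 1.3q = 26.96 + 0.755q → q_m = 58.7056.
Price p_m = 147.6 − 0.65·58.7056 = 109.4414; MC(q_m) = 26.96 + 0.755·58.7056 = 71.2827.
Competitive q* = 85.8648, so Δq = 27.1592; wedge = 109.4414 − 71.2827 = 38.1587.
Deadweight loss = ½ × 27.1592 × 38.1587 = 518.18.

518.18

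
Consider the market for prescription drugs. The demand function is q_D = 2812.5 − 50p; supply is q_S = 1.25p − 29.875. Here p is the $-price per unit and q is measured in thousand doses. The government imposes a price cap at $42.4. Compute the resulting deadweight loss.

In inverse form: demand p = 56.25 − 0.02q, supply p = 23.9 + 0.8q.
Competitive equilibrium: 56.25 − 0.02q = 23.9 + 0.8q → q* = 39.4512, p* = 55.461.
At the ceiling p = 42.4, quantity supplied = (42.4 − 23.9)/0.8 = 23.125.
Willingness to pay at q' = 23.125: 56.25 − 0.02·23.125 = 55.7875.
Δq = 39.4512 − 23.125 = 16.3262; wedge = 55.7875 − 42.4 = 13.3875.
DWL = ½ × 16.3262 × 13.3875 = $109.28 thousand.

$109.28 thousand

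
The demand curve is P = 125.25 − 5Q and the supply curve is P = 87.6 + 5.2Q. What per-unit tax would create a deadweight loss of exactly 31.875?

Competitive equilibrium: 125.25 − 5Q = 87.6 + 5.2Q → Q* = 3.6912, P* = 106.7941.
A tax t gives ΔQ = t/10.2 and wedge t, so DWL = t²/20.4.
t²/20.4 = 31.875 → t² = 650.25 → t = 25.5.

25.5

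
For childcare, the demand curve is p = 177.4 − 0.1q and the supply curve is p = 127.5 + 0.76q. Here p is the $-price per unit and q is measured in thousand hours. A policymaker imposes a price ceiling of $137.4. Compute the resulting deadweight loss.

$870.63 thousand

Competitive equilibrium: 177.4 − 0.1q = 127.5 + 0.76q → q* = 58.0233, p* = 171.5977.
At the ceiling p = 137.4, quantity supplied = (137.4 − 127.5)/0.76 = 13.0263.
Willingness to pay at q' = 13.0263: 177.4 − 0.1·13.0263 = 176.0974.
Δq = 58.0233 − 13.0263 = 44.997; wedge = 176.0974 − 137.4 = 38.6974.
Welfare loss = ½ × 44.997 × 38.6974 = $870.63 thousand.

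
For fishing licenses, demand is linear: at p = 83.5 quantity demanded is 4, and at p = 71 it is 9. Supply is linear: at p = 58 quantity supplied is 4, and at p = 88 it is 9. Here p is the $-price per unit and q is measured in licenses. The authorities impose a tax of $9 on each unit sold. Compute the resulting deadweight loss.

$4.76

Demand slope = (71 − 83.5)/(9 − 4) = −2.5, so p = 93.5 − 2.5q.
Supply slope = (88 − 58)/(9 − 4) = 6, so p = 34 + 6q.
Competitive equilibrium: 93.5 − 2.5q = 34 + 6q → q* = 7, p* = 76.
With the tax, the buyer price exceeds the seller price by 9: (93.5 − 2.5q) − (34 + 6q) = 9 → q' = 5.9412.
Δq = 7 − 5.9412 = 1.0588; the wedge equals the tax, 9.
The triangle = ½ × 1.0588 × 9 = $4.76.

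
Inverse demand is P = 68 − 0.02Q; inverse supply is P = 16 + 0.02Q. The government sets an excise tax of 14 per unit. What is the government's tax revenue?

Competitive equilibrium: 68 − 0.02Q = 16 + 0.02Q → Q* = 1300, P* = 42.
With the tax, the buyer price exceeds the seller price by 14: (68 − 0.02Q) − (16 + 0.02Q) = 14 → Q' = 950.
Tax revenue = 14 × 950 = 13300.

13300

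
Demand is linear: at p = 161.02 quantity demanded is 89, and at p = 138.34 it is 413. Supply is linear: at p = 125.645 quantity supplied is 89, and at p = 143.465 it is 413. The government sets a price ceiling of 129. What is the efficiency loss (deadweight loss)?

3080.25

Demand slope = (138.34 − 161.02)/(413 − 89) = −0.07, so p = 167.25 − 0.07q.
Supply slope = (143.465 − 125.645)/(413 − 89) = 0.055, so p = 120.75 + 0.055q.
Competitive equilibrium: 167.25 − 0.07q = 120.75 + 0.055q → q* = 372, p* = 141.21.
At the ceiling p = 129, quantity supplied = (129 − 120.75)/0.055 = 150.
Willingness to pay at q' = 150: 167.25 − 0.07·150 = 156.75.
Δq = 372 − 150 = 222; wedge = 156.75 − 129 = 27.75.
Deadweight loss = ½ × 222 × 27.75 = 3080.25.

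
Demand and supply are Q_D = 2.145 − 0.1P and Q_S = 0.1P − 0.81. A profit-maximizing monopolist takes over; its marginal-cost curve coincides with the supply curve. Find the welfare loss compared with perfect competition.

In inverse form: demand P = 21.45 − 10Q, supply P = 8.1 + 10Q.
Competitive equilibrium: 21.45 − 10Q = 8.1 + 10Q → Q* = 0.6675, P* = 14.775.
Marginal revenue: MR = 21.45 − 20Q. Set MR = MC: 21.45 − 20Q = 8.1 + 10Q → Q_m = 0.445.
Price P_m = 21.45 − 10·0.445 = 17; MC(Q_m) = 8.1 + 10·0.445 = 12.55.
Competitive Q* = 0.6675, so ΔQ = 0.2225; wedge = 17 − 12.55 = 4.45.
Welfare loss = ½ × 0.2225 × 4.45 = 0.50.

0.50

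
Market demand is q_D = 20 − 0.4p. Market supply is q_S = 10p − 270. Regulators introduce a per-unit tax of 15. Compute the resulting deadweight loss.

43.27

In inverse form: demand p = 50 − 2.5q, supply p = 27 + 0.1q.
Competitive equilibrium: 50 − 2.5q = 27 + 0.1q → q* = 8.8462, p* = 27.8846.
With the tax, the buyer price exceeds the seller price by 15: (50 − 2.5q) − (27 + 0.1q) = 15 → q' = 3.0769.
Δq = 8.8462 − 3.0769 = 5.7693; the wedge equals the tax, 15.
Welfare loss = ½ × 5.7693 × 15 = 43.27.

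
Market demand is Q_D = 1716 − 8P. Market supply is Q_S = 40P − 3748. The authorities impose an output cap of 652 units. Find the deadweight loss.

1763.33

In inverse form: demand P = 214.5 − 0.125Q, supply P = 93.7 + 0.025Q.
Competitive equilibrium: 214.5 − 0.125Q = 93.7 + 0.025Q → Q* = 805.3333, P* = 113.8333.
At Q = 652: demand price = 214.5 − 0.125·652 = 133; supply price = 93.7 + 0.025·652 = 110.
ΔQ = 805.3333 − 652 = 153.3333; wedge = 133 − 110 = 23.
The triangle = ½ × 153.3333 × 23 = 1763.33.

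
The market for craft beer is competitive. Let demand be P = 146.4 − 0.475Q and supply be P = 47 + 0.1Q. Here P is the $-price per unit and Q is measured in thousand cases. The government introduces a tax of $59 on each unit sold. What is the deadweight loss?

$3026.96 thousand

Competitive equilibrium: 146.4 − 0.475Q = 47 + 0.1Q → Q* = 172.8696, P* = 64.287.
With the tax, the buyer price exceeds the seller price by 59: (146.4 − 0.475Q) − (47 + 0.1Q) = 59 → Q' = 70.2609.
ΔQ = 172.8696 − 70.2609 = 102.6087; the wedge equals the tax, 59.
The triangle = ½ × 102.6087 × 59 = $3026.96 thousand.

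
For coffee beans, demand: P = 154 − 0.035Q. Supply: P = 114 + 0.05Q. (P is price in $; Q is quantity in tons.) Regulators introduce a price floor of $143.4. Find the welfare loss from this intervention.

Competitive equilibrium: 154 − 0.035Q = 114 + 0.05Q → Q* = 470.5882, P* = 137.5294.
At the floor P = 143.4, quantity demanded = (154 − 143.4)/0.035 = 302.8571.
Sellers' marginal cost at Q' = 302.8571: 114 + 0.05·302.8571 = 129.1429.
ΔQ = 470.5882 − 302.8571 = 167.7311; wedge = 143.4 − 129.1429 = 14.2571.
Deadweight loss = ½ × 167.7311 × 14.2571 = $1195.68.

$1195.68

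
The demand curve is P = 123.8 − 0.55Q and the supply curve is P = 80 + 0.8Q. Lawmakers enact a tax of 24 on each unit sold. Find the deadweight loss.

213.33

Competitive equilibrium: 123.8 − 0.55Q = 80 + 0.8Q → Q* = 32.4444, P* = 105.9556.
With the tax, the buyer price exceeds the seller price by 24: (123.8 − 0.55Q) − (80 + 0.8Q) = 24 → Q' = 14.6667.
ΔQ = 32.4444 − 14.6667 = 17.7777; the wedge equals the tax, 24.
The triangle = ½ × 17.7777 × 24 = 213.33.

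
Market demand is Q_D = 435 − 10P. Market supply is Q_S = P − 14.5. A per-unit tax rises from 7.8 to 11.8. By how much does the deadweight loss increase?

In inverse form: demand P = 43.5 − 0.1Q, supply P = 14.5 + Q.
Competitive equilibrium: 43.5 − 0.1Q = 14.5 + Q → Q* = 26.3636, P* = 40.8636.
For a per-unit tax t: ΔQ = t/1.1, so DWL = ½·t·(t/1.1) = t²/2.2.
At t = 7.8: DWL = 27.655. At t = 11.8: DWL = 63.291.
Increase = 63.291 − 27.655 = 35.64.

35.64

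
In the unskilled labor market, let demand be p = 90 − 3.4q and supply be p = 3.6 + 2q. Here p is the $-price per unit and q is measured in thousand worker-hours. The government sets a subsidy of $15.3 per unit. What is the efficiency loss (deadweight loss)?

Competitive equilibrium: 90 − 3.4q = 3.6 + 2q → q* = 16, p* = 35.6.
The subsidy lowers effective supply by 15.3: p = 2q − 11.7.
New quantity: 90 − 3.4q = 2q − 11.7 → q' = 18.8333.
Overproduction Δq = 18.8333 − 16 = 2.8333; wedge = subsidy = 15.3.
Deadweight loss = ½ × 2.8333 × 15.3 = $21.675 thousand.

$21.675 thousand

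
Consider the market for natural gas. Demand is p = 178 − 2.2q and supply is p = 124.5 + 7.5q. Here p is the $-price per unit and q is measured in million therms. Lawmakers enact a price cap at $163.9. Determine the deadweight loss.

Competitive equilibrium: 178 − 2.2q = 124.5 + 7.5q → q* = 5.5155, p* = 165.866.
At the ceiling p = 163.9, quantity supplied = (163.9 − 124.5)/7.5 = 5.2533.
Willingness to pay at q' = 5.2533: 178 − 2.2·5.2533 = 166.4427.
Δq = 5.5155 − 5.2533 = 0.2622; wedge = 166.4427 − 163.9 = 2.5427.
Welfare loss = ½ × 0.2622 × 2.5427 = $0.33 million.

$0.33 million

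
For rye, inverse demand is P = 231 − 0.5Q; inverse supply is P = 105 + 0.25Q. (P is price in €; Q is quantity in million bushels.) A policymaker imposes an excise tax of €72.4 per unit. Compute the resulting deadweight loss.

€3494.51 million

Competitive equilibrium: 231 − 0.5Q = 105 + 0.25Q → Q* = 168, P* = 147.
With the tax, the buyer price exceeds the seller price by 72.4: (231 − 0.5Q) − (105 + 0.25Q) = 72.4 → Q' = 71.4667.
ΔQ = 168 − 71.4667 = 96.5333; the wedge equals the tax, 72.4.
Welfare loss = ½ × 96.5333 × 72.4 = €3494.51 million.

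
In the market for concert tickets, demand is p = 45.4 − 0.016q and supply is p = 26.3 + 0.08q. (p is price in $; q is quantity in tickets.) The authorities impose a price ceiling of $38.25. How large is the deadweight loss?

$118.01

Competitive equilibrium: 45.4 − 0.016q = 26.3 + 0.08q → q* = 198.9583, p* = 42.2167.
At the ceiling p = 38.25, quantity supplied = (38.25 − 26.3)/0.08 = 149.375.
Willingness to pay at q' = 149.375: 45.4 − 0.016·149.375 = 43.01.
Δq = 198.9583 − 149.375 = 49.5833; wedge = 43.01 − 38.25 = 4.76.
Deadweight loss = ½ × 49.5833 × 4.76 = $118.01.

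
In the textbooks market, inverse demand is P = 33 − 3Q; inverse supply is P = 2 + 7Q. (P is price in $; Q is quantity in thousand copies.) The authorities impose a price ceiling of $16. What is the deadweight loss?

Competitive equilibrium: 33 − 3Q = 2 + 7Q → Q* = 3.1, P* = 23.7.
At the ceiling P = 16, quantity supplied = (16 − 2)/7 = 2.
Willingness to pay at Q' = 2: 33 − 3·2 = 27.
ΔQ = 3.1 − 2 = 1.1; wedge = 27 − 16 = 11.
The triangle = ½ × 1.1 × 11 = $6.05 thousand.

$6.05 thousand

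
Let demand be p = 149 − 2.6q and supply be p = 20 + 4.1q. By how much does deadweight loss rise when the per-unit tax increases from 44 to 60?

Competitive equilibrium: 149 − 2.6q = 20 + 4.1q → q* = 19.2537, p* = 98.9403.
For a per-unit tax t: Δq = t/6.7, so DWL = ½·t·(t/6.7) = t²/13.4.
At t = 44: DWL = 144.478. At t = 60: DWL = 268.657.
Increase = 268.657 − 144.478 = 124.18.

124.18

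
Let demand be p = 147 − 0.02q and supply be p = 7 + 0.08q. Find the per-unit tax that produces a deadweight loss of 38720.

Competitive equilibrium: 147 − 0.02q = 7 + 0.08q → q* = 1400, p* = 119.
A tax t gives Δq = t/0.1 and wedge t, so DWL = t²/0.2.
t²/0.2 = 38720 → t² = 7744 → t = 88.

88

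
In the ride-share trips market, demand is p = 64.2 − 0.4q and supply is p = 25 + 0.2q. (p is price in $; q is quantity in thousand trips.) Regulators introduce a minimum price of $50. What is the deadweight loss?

$267.01 thousand

Competitive equilibrium: 64.2 − 0.4q = 25 + 0.2q → q* = 65.3333, p* = 38.0667.
At the floor p = 50, quantity demanded = (64.2 − 50)/0.4 = 35.5.
Sellers' marginal cost at q' = 35.5: 25 + 0.2·35.5 = 32.1.
Δq = 65.3333 − 35.5 = 29.8333; wedge = 50 − 32.1 = 17.9.
The triangle = ½ × 29.8333 × 17.9 = $267.01 thousand.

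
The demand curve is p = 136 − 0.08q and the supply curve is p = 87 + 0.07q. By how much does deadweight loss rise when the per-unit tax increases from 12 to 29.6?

Competitive equilibrium: 136 − 0.08q = 87 + 0.07q → q* = 326.6667, p* = 109.8667.
For a per-unit tax t: Δq = t/0.15, so DWL = ½·t·(t/0.15) = t²/0.3.
At t = 12: DWL = 480. At t = 29.6: DWL = 2920.533.
Increase = 2920.533 − 480 = 2440.53.

2440.53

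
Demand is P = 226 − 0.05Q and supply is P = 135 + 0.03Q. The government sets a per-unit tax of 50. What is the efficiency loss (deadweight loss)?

15625

Competitive equilibrium: 226 − 0.05Q = 135 + 0.03Q → Q* = 1137.5, P* = 169.125.
With the tax, the buyer price exceeds the seller price by 50: (226 − 0.05Q) − (135 + 0.03Q) = 50 → Q' = 512.5.
ΔQ = 1137.5 − 512.5 = 625; the wedge equals the tax, 50.
Welfare loss = ½ × 625 × 50 = 15625.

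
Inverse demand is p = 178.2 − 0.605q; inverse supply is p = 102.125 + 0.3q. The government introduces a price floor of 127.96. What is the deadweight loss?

Competitive equilibrium: 178.2 − 0.605q = 102.125 + 0.3q → q* = 84.0608, p* = 127.3432.
At the floor p = 127.96, quantity demanded = (178.2 − 127.96)/0.605 = 83.0413.
Sellers' marginal cost at q' = 83.0413: 102.125 + 0.3·83.0413 = 127.0374.
Δq = 84.0608 − 83.0413 = 1.0195; wedge = 127.96 − 127.0374 = 0.9226.
DWL = ½ × 1.0195 × 0.9226 = 0.47.

0.47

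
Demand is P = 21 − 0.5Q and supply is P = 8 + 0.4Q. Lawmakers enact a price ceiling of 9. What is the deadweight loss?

64.20

Competitive equilibrium: 21 − 0.5Q = 8 + 0.4Q → Q* = 14.4444, P* = 13.7778.
At the ceiling P = 9, quantity supplied = (9 − 8)/0.4 = 2.5.
Willingness to pay at Q' = 2.5: 21 − 0.5·2.5 = 19.75.
ΔQ = 14.4444 − 2.5 = 11.9444; wedge = 19.75 − 9 = 10.75.
The triangle = ½ × 11.9444 × 10.75 = 64.20.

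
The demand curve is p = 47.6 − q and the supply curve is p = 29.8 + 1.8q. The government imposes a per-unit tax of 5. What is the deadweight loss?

4.46

Competitive equilibrium: 47.6 − q = 29.8 + 1.8q → q* = 6.3571, p* = 41.2429.
With the tax, the buyer price exceeds the seller price by 5: (47.6 − q) − (29.8 + 1.8q) = 5 → q' = 4.5714.
Δq = 6.3571 − 4.5714 = 1.7857; the wedge equals the tax, 5.
The triangle = ½ × 1.7857 × 5 = 4.46.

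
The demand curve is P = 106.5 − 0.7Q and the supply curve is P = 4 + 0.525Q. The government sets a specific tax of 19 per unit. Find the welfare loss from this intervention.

Competitive equilibrium: 106.5 − 0.7Q = 4 + 0.525Q → Q* = 83.6735, P* = 47.9286.
With the tax, the buyer price exceeds the seller price by 19: (106.5 − 0.7Q) − (4 + 0.525Q) = 19 → Q' = 68.1633.
ΔQ = 83.6735 − 68.1633 = 15.5102; the wedge equals the tax, 19.
The triangle = ½ × 15.5102 × 19 = 147.35.

147.35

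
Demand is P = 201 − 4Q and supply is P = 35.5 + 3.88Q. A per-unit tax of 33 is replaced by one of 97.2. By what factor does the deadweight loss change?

8.676

Competitive equilibrium: 201 − 4Q = 35.5 + 3.88Q → Q* = 21.0025, P* = 116.9898.
For a per-unit tax t: ΔQ = t/7.88, so DWL = ½·t·(t/7.88) = t²/15.76.
At t = 33: DWL = 69.099. At t = 97.2: DWL = 599.482.
Ratio = (97.2/33)² = 8.676.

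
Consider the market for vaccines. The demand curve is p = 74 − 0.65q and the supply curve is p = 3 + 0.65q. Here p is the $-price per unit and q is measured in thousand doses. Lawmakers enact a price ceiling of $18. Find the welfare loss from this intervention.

$646.54 thousand

Competitive equilibrium: 74 − 0.65q = 3 + 0.65q → q* = 54.6154, p* = 38.5.
At the ceiling p = 18, quantity supplied = (18 − 3)/0.65 = 23.0769.
Willingness to pay at q' = 23.0769: 74 − 0.65·23.0769 = 59.
Δq = 54.6154 − 23.0769 = 31.5385; wedge = 59 − 18 = 41.
DWL = ½ × 31.5385 × 41 = $646.54 thousand.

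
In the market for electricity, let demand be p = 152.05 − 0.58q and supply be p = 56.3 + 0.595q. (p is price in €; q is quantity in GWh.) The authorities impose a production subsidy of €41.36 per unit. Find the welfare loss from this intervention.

Competitive equilibrium: 152.05 − 0.58q = 56.3 + 0.595q → q* = 81.4894, p* = 104.7862.
The subsidy lowers effective supply by 41.36: p = 14.94 + 0.595q.
New quantity: 152.05 − 0.58q = 14.94 + 0.595q → q' = 116.6894.
Overproduction Δq = 116.6894 − 81.4894 = 35.2; wedge = subsidy = 41.36.
The triangle = ½ × 35.2 × 41.36 = €727.936.

€727.936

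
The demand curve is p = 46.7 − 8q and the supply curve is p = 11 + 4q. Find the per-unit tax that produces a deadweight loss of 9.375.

Competitive equilibrium: 46.7 − 8q = 11 + 4q → q* = 2.975, p* = 22.9.
A tax t gives Δq = t/12 and wedge t, so DWL = t²/24.
t²/24 = 9.375 → t² = 225 → t = 15.

15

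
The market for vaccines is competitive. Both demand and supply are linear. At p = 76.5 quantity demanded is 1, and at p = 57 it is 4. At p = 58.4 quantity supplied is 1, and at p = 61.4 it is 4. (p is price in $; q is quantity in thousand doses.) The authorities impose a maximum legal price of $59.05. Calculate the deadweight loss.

Demand slope = (57 − 76.5)/(4 − 1) = −6.5, so p = 83 − 6.5q.
Supply slope = (61.4 − 58.4)/(4 − 1) = 1, so p = 57.4 + q.
Competitive equilibrium: 83 − 6.5q = 57.4 + q → q* = 3.4133, p* = 60.8133.
At the ceiling p = 59.05, quantity supplied = (59.05 − 57.4)/1 = 1.65.
Willingness to pay at q' = 1.65: 83 − 6.5·1.65 = 72.275.
Δq = 3.4133 − 1.65 = 1.7633; wedge = 72.275 − 59.05 = 13.225.
DWL = ½ × 1.7633 × 13.225 = $11.66 thousand.

$11.66 thousand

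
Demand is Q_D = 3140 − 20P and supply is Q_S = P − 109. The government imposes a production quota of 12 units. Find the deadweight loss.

In inverse form: demand P = 157 − 0.05Q, supply P = 109 + Q.
Competitive equilibrium: 157 − 0.05Q = 109 + Q → Q* = 45.7143, P* = 154.7143.
At Q = 12: demand price = 157 − 0.05·12 = 156.4; supply price = 109 + 1·12 = 121.
ΔQ = 45.7143 − 12 = 33.7143; wedge = 156.4 − 121 = 35.4.
Welfare loss = ½ × 33.7143 × 35.4 = 596.74.

596.74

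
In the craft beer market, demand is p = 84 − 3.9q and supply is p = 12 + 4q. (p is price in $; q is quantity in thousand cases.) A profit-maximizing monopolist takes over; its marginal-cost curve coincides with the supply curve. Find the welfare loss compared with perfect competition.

$35.84 thousand

Competitive equilibrium: 84 − 3.9q = 12 + 4q → q* = 9.1139, p* = 48.4557.
Marginal revenue: MR = 84 − 7.8q. Set MR = MC: 84 − 7.8q = 12 + 4q → q_m = 6.1017.
Price p_m = 84 − 3.9·6.1017 = 60.2034; MC(q_m) = 12 + 4·6.1017 = 36.4068.
Competitive q* = 9.1139, so Δq = 3.0122; wedge = 60.2034 − 36.4068 = 23.7966.
The triangle = ½ × 3.0122 × 23.7966 = $35.84 thousand.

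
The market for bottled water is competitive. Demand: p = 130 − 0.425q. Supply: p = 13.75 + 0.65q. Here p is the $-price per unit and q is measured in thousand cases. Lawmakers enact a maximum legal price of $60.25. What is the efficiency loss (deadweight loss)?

$720.06 thousand

Competitive equilibrium: 130 − 0.425q = 13.75 + 0.65q → q* = 108.13953, p* = 84.0407.
At the ceiling p = 60.25, quantity supplied = (60.25 − 13.75)/0.65 = 71.53846.
Willingness to pay at q' = 71.53846: 130 − 0.425·71.53846 = 99.59615.
Δq = 108.13953 − 71.53846 = 36.60107; wedge = 99.59615 − 60.25 = 39.34615.
Welfare loss = ½ × 36.60107 × 39.34615 = $720.06 thousand.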